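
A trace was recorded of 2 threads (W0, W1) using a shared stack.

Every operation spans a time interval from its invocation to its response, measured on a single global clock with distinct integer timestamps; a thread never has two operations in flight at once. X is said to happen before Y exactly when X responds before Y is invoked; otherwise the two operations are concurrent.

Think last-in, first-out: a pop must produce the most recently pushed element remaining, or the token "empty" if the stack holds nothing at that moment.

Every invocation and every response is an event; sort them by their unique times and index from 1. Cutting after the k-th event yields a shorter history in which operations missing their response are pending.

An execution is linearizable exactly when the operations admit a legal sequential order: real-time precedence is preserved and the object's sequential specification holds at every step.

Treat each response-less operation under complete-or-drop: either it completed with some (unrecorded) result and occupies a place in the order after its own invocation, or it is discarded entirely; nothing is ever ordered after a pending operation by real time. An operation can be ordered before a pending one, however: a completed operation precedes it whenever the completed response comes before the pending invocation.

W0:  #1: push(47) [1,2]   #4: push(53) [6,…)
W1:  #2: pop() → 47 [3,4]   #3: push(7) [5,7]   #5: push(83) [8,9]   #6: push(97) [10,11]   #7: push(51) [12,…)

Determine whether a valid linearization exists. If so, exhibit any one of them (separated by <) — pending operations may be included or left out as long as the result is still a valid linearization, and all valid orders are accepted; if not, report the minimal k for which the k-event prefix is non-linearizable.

step 1: #1 push(47) — stack <47>
step 2: #2 pop() → 47 — stack <>
step 3: #3 push(7) — stack <7>
step 4: #4 push(53) (pending, included) — stack <7,53>
step 5: #5 push(83) — stack <7,53,83>
step 6: #6 push(97) — stack <7,53,83,97>

linearizable — witness: #1 < #2 < #3 < #4 < #5 < #6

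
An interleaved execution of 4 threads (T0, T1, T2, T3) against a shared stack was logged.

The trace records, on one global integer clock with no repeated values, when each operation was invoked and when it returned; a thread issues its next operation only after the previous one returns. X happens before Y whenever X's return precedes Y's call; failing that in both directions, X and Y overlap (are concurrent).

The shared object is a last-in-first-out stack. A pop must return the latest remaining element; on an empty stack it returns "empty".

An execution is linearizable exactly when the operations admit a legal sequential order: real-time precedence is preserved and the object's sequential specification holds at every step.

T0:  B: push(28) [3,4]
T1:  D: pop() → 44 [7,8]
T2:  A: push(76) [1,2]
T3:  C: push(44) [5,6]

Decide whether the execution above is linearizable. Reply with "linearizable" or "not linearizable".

linearizable

witness order: A, B, C, D
1. A push(76), leaving stack <76>
2. B push(28), leaving stack <76,28>
3. C push(44), leaving stack <76,28,44>
4. D pop() → 44, leaving stack <76,28>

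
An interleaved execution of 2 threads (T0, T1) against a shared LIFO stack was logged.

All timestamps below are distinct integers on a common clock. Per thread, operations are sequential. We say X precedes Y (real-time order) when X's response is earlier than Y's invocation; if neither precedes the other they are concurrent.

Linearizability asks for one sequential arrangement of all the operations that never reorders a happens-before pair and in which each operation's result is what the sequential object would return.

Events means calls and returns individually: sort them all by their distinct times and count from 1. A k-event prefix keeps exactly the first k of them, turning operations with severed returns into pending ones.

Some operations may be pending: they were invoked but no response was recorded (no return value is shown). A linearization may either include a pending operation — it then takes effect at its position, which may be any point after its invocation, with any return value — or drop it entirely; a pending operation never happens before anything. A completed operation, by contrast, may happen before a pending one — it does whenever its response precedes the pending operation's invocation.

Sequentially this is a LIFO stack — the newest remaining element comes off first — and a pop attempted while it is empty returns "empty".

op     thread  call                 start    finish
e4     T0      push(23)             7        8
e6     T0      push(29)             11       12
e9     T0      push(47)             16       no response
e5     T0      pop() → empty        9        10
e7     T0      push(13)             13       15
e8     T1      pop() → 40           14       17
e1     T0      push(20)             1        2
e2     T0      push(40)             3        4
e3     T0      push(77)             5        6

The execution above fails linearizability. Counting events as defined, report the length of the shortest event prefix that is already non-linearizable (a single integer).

10

events 1..9 are linearizable; a witness order is e1, e2, e3, e4:
1. e1 push(20), leaving stack <20>
2. e2 push(40), leaving stack <20,40>
3. e3 push(77), leaving stack <20,40,77>
4. e4 push(23), leaving stack <20,40,77,23>
include event 10 — e5 responding at 10 — and every candidate order breaks
sample order e1, e2, e3, e4, e5 stalls at step 5 — e5 pop() → empty has no legal effect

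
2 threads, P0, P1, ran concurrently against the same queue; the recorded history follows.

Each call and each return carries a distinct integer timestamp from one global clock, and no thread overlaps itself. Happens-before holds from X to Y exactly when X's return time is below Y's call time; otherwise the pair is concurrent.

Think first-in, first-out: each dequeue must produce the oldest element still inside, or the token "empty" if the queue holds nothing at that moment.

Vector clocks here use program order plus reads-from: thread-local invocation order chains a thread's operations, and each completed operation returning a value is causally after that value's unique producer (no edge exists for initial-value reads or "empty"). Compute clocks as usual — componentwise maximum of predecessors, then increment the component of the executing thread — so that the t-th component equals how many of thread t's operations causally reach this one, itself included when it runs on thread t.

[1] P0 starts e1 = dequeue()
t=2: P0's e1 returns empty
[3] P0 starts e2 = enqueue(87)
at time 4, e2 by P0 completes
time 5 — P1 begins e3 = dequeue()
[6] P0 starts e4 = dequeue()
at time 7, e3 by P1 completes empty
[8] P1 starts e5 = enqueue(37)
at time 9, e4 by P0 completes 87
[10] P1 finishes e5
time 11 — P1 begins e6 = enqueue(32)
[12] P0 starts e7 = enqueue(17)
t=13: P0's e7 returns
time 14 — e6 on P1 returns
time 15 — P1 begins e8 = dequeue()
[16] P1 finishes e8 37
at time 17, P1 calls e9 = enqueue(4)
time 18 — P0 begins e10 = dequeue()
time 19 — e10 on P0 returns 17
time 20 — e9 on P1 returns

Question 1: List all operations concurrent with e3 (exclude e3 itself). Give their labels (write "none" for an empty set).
e3 spans [5,7]; an op avoiding the whole window 5..7 is ordered, any other is concurrent
e1 [1,2]: before
e2 [3,4]: before
e4 [6,9]: concurrent
e5 [8,10]: after
e6 [11,14]: after
e7 [12,13]: after
e8 [15,16]: after
e9 [17,20]: after
e10 [18,19]: after

e4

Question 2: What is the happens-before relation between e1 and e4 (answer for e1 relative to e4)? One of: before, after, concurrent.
e1 spans [1,2], e4 spans [6,9]
resp(e1)=2 < inv(e4)=6

before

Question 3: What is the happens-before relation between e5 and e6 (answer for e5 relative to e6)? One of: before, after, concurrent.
e5 spans [8,10], e6 spans [11,14]
resp(e5)=10 < inv(e6)=11

before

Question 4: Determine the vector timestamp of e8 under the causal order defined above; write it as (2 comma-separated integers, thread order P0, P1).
no predecessors for e3 (invoked 5): P1 increments from zero → (0, 1)
no predecessors for e1 (invoked 1): P0 increments from zero → (1, 0)
e5 (invocation 8): componentwise max over VC(e3)=(0, 1), +1 at P1, giving (0, 2)
e2 (invocation 3): componentwise max over VC(e1)=(1, 0), +1 at P0, giving (2, 0)
e6 (invocation 11): componentwise max over VC(e5)=(0, 2), +1 at P1, giving (0, 3)
e4 (invocation 6): componentwise max over VC(e2)=(2, 0), +1 at P0, giving (3, 0)
e8 (invocation 15): componentwise max over VC(e5)=(0, 2), VC(e6)=(0, 3), +1 at P1, giving (0, 4)
e7 (invocation 12): componentwise max over VC(e4)=(3, 0), +1 at P0, giving (4, 0)
e9 (invocation 17): componentwise max over VC(e8)=(0, 4), +1 at P1, giving (0, 5)
e10 (invocation 18): componentwise max over VC(e7)=(4, 0), +1 at P0, giving (5, 0)
target: VC(e8) = (0, 4)

(0, 4)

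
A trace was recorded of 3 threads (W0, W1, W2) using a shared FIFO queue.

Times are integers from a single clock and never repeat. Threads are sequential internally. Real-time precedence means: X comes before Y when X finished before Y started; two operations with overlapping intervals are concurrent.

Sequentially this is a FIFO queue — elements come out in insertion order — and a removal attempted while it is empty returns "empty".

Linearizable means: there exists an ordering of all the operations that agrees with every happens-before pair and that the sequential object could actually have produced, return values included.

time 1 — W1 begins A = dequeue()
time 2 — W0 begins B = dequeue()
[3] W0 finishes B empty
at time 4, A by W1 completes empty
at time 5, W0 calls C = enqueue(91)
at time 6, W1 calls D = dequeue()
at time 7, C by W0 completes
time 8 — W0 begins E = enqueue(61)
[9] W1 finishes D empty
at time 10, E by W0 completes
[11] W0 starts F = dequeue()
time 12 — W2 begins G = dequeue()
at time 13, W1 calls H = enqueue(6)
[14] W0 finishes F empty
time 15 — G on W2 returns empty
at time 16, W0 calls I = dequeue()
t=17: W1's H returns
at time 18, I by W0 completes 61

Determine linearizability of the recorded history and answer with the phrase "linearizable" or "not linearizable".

not linearizable

prefix check: 1..13 passes, 1..14 fails once F's time-14 response joins
no legal order exists: 6 real-time-consistent candidates over 6 completed FIFO queue operations, all rejected
no escape via the 2 pending operations (G, H): every completion choice fails
one such order, A, B, C, D, E, F (pending dropped), breaks at step 4 where D dequeue() → empty is illegal
one such order, A, B, C, E, D, F (pending dropped), breaks at step 5 where D dequeue() → empty is illegal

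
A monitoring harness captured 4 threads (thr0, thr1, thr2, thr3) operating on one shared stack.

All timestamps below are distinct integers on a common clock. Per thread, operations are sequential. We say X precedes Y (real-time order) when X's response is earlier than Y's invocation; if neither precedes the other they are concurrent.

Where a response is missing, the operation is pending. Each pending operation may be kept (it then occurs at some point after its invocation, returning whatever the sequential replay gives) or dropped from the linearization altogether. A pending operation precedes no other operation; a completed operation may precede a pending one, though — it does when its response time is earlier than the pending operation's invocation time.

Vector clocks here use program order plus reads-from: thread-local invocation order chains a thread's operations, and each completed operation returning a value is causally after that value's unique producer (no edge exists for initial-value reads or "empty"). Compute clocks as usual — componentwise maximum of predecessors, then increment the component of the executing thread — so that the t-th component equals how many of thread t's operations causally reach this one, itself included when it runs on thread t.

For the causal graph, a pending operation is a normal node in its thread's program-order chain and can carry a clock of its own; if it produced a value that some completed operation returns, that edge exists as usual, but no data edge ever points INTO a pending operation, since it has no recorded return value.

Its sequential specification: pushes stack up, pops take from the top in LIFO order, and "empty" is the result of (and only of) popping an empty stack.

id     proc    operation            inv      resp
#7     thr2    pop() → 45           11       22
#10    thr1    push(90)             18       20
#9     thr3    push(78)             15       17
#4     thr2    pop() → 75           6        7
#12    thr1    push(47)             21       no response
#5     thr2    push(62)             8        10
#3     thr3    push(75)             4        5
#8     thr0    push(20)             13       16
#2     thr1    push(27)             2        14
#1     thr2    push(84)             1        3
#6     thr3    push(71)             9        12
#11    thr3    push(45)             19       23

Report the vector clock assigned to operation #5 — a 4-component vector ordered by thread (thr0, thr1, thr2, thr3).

(0, 0, 3, 1)

root op #3, invoked 4: fresh clock plus thr3's own tick → (0, 0, 0, 1)
root op #1, invoked 1: fresh clock plus thr2's own tick → (0, 0, 1, 0)
root op #2, invoked 2: fresh clock plus thr1's own tick → (0, 1, 0, 0)
root op #8, invoked 13: fresh clock plus thr0's own tick → (1, 0, 0, 0)
VC(#6, invoked at 9): max of VC(#3)=(0, 0, 0, 1), then +1 on thread thr3 → (0, 0, 0, 2)
VC(#10, invoked at 18): max of VC(#2)=(0, 1, 0, 0), then +1 on thread thr1 → (0, 2, 0, 0)
VC(#9, invoked at 15): max of VC(#6)=(0, 0, 0, 2), then +1 on thread thr3 → (0, 0, 0, 3)
VC(#4, invoked at 6): max of VC(#1)=(0, 0, 1, 0), VC(#3)=(0, 0, 0, 1), then +1 on thread thr2 → (0, 0, 2, 1)
VC(#12, invoked at 21): max of VC(#10)=(0, 2, 0, 0), then +1 on thread thr1 → (0, 3, 0, 0)
VC(#11, invoked at 19): max of VC(#9)=(0, 0, 0, 3), then +1 on thread thr3 → (0, 0, 0, 4)
VC(#5, invoked at 8): max of VC(#4)=(0, 0, 2, 1), then +1 on thread thr2 → (0, 0, 3, 1)
VC(#7, invoked at 11): max of VC(#5)=(0, 0, 3, 1), VC(#11)=(0, 0, 0, 4), then +1 on thread thr2 → (0, 0, 4, 4)
target: VC(#5) = (0, 0, 3, 1)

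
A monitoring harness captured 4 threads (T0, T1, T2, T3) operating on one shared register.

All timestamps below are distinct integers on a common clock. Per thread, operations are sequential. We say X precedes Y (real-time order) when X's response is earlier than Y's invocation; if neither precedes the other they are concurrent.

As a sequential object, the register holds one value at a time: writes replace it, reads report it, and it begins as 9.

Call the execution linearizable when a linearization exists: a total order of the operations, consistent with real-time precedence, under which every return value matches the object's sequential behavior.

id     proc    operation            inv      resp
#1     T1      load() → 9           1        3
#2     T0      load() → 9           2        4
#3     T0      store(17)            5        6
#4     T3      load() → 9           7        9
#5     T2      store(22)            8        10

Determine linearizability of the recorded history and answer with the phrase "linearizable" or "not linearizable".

prefix check: 1..8 passes, 1..9 fails once #4's time-9 response joins
4 completed operations, 2 real-time-consistent orders — every register replay fails
every completion of the 1 pending operation (#5) was checked; none linearizes
e.g. #1, #2, #3, #4 (pending dropped): illegal at step 4, since #4 load() → 9 cannot apply there
e.g. #2, #1, #3, #4 (pending dropped): illegal at step 4, since #4 load() → 9 cannot apply there

not linearizable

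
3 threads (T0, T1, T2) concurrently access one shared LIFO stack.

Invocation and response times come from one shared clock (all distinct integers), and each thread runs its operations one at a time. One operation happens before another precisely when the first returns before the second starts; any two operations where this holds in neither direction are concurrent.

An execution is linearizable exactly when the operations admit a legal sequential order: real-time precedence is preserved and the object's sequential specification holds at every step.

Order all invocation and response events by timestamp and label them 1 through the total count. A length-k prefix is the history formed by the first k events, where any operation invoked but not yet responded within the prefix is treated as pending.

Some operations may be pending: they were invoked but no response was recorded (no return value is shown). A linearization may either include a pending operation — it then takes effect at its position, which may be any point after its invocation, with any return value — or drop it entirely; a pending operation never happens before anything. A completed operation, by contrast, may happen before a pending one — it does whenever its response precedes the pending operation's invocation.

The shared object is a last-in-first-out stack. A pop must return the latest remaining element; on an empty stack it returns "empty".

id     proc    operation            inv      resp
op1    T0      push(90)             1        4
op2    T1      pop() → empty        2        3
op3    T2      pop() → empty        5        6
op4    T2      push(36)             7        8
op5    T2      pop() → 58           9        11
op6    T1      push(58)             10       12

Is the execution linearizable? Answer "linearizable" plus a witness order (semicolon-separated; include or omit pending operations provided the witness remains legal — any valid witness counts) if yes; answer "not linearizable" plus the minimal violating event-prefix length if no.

not linearizable — minimal violating prefix: 6 events

already the first 6 events (up to op3's response at time 6) admit no linearization; the first 5 still do
all 2 real-time-respecting orders fail — 3 completed LIFO stack operations, no legal replay
sample order op1, op2, op3 stalls at step 2 — op2 pop() → empty has no legal effect
sample order op2, op1, op3 stalls at step 3 — op3 pop() → empty has no legal effect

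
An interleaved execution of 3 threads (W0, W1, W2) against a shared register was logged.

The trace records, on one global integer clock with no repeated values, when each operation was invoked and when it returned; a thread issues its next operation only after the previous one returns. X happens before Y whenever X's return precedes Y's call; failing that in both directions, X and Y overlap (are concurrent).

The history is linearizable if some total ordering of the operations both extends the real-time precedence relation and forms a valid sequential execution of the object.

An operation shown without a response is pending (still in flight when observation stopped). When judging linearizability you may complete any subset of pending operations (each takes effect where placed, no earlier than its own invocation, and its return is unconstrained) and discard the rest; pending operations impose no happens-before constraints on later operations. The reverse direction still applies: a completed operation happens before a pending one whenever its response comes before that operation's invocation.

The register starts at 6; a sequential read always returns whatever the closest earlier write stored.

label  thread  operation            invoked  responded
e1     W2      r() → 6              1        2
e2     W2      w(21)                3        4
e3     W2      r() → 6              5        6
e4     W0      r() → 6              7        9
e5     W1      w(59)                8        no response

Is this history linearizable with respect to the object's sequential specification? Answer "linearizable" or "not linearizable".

not linearizable

through event 5 a valid linearization exists; event 6 (e3 responding at time 6) ends that
one real-time candidate order over the 3 completed operations — the register replay rejects it
take e1, e2, e3: step 3 already fails, because e3 r() → 6 cannot occur there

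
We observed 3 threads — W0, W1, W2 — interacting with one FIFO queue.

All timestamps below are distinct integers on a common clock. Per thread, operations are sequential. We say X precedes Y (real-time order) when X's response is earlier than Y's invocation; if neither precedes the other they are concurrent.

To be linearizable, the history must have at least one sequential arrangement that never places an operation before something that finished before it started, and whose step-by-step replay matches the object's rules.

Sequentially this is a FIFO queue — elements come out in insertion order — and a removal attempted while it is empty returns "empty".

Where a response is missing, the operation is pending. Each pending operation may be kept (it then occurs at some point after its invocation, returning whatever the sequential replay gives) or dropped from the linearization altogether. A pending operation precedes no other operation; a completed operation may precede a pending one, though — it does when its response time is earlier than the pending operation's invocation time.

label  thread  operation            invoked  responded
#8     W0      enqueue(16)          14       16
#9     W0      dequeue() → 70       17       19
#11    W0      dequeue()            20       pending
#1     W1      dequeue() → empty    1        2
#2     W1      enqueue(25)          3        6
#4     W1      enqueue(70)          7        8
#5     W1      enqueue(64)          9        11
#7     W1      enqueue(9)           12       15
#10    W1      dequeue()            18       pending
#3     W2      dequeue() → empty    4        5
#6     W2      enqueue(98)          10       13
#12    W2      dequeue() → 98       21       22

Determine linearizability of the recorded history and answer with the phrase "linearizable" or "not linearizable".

one valid linearization: #1, #3, #2, #4, #5, #6, #7, #8, #10, #9, #11, #12
1. #1 dequeue() → empty, leaving queue <>
2. #3 dequeue() → empty, leaving queue <>
3. #2 enqueue(25), leaving queue <25>
4. #4 enqueue(70), leaving queue <25,70>
5. #5 enqueue(64), leaving queue <25,70,64>
6. #6 enqueue(98), leaving queue <25,70,64,98>
7. #7 enqueue(9), leaving queue <25,70,64,98,9>
8. #8 enqueue(16), leaving queue <25,70,64,98,9,16>
9. #10 dequeue() (pending, included), leaving queue <70,64,98,9,16>
10. #9 dequeue() → 70, leaving queue <64,98,9,16>
11. #11 dequeue() (pending, included), leaving queue <98,9,16>
12. #12 dequeue() → 98, leaving queue <9,16>

linearizable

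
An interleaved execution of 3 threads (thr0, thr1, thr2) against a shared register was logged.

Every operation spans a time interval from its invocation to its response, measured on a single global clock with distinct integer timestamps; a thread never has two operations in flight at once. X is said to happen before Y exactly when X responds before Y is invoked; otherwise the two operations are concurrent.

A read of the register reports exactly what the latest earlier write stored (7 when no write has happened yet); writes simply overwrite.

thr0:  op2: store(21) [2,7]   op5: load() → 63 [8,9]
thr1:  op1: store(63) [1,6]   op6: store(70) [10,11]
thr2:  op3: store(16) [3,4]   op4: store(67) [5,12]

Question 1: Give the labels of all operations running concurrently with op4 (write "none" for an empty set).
op1, op2, op5, op6

concurrent with op4 ([5,12]): every op whose interval crosses 5..12
op1 [1,6]: concurrent
op2 [2,7]: concurrent
op3 [3,4]: before
op5 [8,9]: concurrent
op6 [10,11]: concurrent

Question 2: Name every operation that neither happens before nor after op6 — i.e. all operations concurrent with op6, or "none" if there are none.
op4

overlap test against op6 [10,11]: concurrent iff the interval meets 10..11
op1 [1,6]: before
op2 [2,7]: before
op3 [3,4]: before
op4 [5,12]: concurrent
op5 [8,9]: before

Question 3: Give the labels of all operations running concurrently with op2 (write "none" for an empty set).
op1, op3, op4

op2 spans [2,7]: anything still running between times 2 and 7 counts as concurrent
op1 [1,6]: concurrent
op3 [3,4]: concurrent
op4 [5,12]: concurrent
op5 [8,9]: after
op6 [10,11]: after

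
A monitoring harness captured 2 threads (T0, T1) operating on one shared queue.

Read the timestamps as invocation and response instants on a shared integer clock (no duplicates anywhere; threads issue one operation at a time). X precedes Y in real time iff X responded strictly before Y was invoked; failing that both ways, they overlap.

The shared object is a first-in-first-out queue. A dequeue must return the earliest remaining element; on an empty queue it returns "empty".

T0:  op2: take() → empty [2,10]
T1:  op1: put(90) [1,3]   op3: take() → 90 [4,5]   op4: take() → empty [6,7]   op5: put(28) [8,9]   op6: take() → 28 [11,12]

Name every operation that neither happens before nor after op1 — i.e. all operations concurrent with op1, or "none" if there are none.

op2

concurrent with op1 ([1,3]): every op whose interval crosses 1..3
op2 [2,10]: concurrent
op3 [4,5]: after
op4 [6,7]: after
op5 [8,9]: after
op6 [11,12]: after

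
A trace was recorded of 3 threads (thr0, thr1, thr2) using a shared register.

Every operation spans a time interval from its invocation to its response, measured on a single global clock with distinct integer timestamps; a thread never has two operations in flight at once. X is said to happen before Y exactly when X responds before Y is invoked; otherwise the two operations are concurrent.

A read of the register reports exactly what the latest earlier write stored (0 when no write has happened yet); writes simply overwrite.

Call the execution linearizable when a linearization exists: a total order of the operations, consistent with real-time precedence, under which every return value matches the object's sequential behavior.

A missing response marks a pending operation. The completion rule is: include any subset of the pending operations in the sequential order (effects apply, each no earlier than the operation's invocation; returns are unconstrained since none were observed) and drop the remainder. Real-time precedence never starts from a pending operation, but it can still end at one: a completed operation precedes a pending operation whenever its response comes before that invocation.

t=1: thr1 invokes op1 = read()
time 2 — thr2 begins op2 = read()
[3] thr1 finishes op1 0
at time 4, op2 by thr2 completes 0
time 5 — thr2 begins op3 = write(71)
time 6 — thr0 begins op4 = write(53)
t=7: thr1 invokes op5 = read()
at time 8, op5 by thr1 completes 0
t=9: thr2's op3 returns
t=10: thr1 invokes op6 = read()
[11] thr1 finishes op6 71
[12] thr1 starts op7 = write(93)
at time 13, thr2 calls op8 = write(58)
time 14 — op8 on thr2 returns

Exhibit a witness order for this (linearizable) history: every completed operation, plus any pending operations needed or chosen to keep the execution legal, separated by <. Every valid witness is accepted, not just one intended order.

step 1: op1 read() → 0 — value 0
step 2: op2 read() → 0 — value 0
step 3: op5 read() → 0 — value 0
step 4: op3 write(71) — value 71
step 5: op6 read() → 71 — value 71
step 6: op4 write(53) (pending, included) — value 53
step 7: op7 write(93) (pending, included) — value 93
step 8: op8 write(58) — value 58

op1 < op2 < op5 < op3 < op6 < op4 < op7 < op8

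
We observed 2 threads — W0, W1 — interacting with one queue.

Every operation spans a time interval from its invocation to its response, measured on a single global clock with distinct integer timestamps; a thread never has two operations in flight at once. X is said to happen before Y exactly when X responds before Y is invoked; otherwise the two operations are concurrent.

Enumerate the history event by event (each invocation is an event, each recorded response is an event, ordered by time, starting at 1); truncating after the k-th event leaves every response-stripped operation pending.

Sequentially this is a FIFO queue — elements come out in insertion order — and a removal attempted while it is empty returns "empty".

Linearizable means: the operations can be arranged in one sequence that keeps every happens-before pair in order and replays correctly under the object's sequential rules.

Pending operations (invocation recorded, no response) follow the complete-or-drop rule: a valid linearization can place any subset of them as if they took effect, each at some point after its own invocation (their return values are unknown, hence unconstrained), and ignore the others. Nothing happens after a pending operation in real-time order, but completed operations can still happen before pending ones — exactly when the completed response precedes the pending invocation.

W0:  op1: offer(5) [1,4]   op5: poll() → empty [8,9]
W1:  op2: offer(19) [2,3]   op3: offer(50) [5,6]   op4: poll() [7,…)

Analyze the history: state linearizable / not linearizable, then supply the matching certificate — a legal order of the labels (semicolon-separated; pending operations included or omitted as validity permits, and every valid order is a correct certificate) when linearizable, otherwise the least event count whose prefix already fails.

not linearizable — minimal violating prefix: 9 events

prefix check: 1..8 passes, 1..9 fails once op5's time-9 response joins
4 completed operations, 2 real-time-consistent orders — every queue replay fails
completion choices over the 1 pending operation (op4) were checked; none helps
e.g. op1, op2, op3, op5 (pending dropped): illegal at step 4, since op5 poll() → empty cannot apply there
e.g. op2, op1, op3, op5 (pending dropped): illegal at step 4, since op5 poll() → empty cannot apply there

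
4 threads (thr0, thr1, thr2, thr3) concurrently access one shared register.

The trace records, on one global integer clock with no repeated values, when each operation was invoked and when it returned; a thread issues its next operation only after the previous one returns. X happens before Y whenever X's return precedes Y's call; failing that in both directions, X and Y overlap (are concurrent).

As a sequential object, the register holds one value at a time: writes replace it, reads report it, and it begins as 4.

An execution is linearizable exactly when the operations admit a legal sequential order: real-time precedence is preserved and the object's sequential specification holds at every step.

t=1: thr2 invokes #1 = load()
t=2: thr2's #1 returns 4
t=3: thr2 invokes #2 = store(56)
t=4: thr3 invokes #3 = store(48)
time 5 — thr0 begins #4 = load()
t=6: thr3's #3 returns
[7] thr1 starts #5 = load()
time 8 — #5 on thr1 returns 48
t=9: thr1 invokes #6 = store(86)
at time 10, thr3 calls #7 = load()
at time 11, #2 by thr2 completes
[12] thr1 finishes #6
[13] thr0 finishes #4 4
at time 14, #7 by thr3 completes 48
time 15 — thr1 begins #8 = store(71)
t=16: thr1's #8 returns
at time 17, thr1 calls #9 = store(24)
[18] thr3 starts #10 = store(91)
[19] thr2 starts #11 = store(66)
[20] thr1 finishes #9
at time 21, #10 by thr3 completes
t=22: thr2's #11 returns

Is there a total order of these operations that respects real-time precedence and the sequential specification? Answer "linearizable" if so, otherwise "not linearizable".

linearizable

a witness: #1, #4, #2, #3, #5, #7, #6, #8, #9, #10, #11
1. #1 load() → 4, leaving value 4
2. #4 load() → 4, leaving value 4
3. #2 store(56), leaving value 56
4. #3 store(48), leaving value 48
5. #5 load() → 48, leaving value 48
6. #7 load() → 48, leaving value 48
7. #6 store(86), leaving value 86
8. #8 store(71), leaving value 71
9. #9 store(24), leaving value 24
10. #10 store(91), leaving value 91
11. #11 store(66), leaving value 66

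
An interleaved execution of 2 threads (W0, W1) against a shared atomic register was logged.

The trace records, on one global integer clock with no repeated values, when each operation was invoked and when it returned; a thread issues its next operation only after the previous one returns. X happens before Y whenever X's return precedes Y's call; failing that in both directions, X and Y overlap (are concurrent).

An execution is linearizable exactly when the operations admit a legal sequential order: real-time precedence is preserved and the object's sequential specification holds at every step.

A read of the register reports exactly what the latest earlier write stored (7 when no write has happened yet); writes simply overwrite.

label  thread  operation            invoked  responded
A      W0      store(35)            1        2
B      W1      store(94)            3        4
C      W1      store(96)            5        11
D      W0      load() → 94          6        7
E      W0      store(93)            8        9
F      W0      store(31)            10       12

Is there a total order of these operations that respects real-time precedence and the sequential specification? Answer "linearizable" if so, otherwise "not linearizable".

a witness: A, B, D, C, E, F
1. A store(35), leaving value 35
2. B store(94), leaving value 94
3. D load() → 94, leaving value 94
4. C store(96), leaving value 96
5. E store(93), leaving value 93
6. F store(31), leaving value 31

linearizable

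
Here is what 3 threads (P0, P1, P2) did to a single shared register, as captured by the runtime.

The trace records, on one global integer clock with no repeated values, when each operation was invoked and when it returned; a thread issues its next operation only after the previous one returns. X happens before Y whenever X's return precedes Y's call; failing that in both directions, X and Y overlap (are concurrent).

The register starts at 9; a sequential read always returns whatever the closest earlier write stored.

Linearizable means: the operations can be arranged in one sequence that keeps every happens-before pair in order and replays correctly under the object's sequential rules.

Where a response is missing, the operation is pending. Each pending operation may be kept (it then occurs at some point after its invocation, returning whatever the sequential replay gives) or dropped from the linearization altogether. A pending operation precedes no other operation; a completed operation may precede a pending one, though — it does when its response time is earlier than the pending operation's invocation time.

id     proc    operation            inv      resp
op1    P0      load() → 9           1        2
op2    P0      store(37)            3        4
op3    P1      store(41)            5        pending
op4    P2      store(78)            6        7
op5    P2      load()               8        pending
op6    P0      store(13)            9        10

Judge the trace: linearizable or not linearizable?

linearizable

a witness: op1, op2, op3, op4, op5, op6
step 1: op1 load() → 9 — value 9
step 2: op2 store(37) — value 37
step 3: op3 store(41) (pending, included) — value 41
step 4: op4 store(78) — value 78
step 5: op5 load() (pending, included) — value 78
step 6: op6 store(13) — value 13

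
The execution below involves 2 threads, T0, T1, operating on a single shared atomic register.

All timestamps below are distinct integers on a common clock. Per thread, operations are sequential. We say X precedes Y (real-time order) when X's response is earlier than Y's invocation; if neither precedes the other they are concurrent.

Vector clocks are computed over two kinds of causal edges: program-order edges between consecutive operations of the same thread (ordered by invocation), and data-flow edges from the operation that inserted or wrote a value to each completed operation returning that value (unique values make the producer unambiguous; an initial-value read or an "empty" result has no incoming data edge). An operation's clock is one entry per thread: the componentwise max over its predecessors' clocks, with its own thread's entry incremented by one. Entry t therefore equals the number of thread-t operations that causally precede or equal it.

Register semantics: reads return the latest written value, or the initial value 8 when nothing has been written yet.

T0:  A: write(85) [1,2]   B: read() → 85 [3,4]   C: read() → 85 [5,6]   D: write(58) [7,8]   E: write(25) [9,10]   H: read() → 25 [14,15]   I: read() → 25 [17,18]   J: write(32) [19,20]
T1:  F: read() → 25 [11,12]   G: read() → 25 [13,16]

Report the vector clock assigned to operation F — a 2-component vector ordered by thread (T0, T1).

(5, 1)

VC(A, invoked at 1): no causal predecessors; +1 on T0 → (1, 0)
merge at B (invoked 3): VC(A)=(1, 0), own-thread bump on T0 → (2, 0)
merge at C (invoked 5): VC(A)=(1, 0), VC(B)=(2, 0), own-thread bump on T0 → (3, 0)
merge at D (invoked 7): VC(C)=(3, 0), own-thread bump on T0 → (4, 0)
merge at E (invoked 9): VC(D)=(4, 0), own-thread bump on T0 → (5, 0)
merge at F (invoked 11): VC(E)=(5, 0), own-thread bump on T1 → (5, 1)
merge at H (invoked 14): VC(E)=(5, 0), own-thread bump on T0 → (6, 0)
merge at G (invoked 13): VC(E)=(5, 0), VC(F)=(5, 1), own-thread bump on T1 → (5, 2)
merge at I (invoked 17): VC(E)=(5, 0), VC(H)=(6, 0), own-thread bump on T0 → (7, 0)
merge at J (invoked 19): VC(I)=(7, 0), own-thread bump on T0 → (8, 0)
target: VC(F) = (5, 1)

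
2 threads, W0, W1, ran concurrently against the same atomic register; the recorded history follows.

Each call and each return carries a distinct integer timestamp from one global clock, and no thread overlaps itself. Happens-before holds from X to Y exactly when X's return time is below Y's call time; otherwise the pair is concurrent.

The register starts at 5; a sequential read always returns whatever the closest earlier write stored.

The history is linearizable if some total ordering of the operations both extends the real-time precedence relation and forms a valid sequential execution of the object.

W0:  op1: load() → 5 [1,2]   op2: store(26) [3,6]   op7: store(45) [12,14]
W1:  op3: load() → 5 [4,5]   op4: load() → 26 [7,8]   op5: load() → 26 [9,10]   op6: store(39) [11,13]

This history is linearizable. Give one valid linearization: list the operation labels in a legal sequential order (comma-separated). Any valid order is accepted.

step 1: op1 load() → 5 — value 5
step 2: op3 load() → 5 — value 5
step 3: op2 store(26) — value 26
step 4: op4 load() → 26 — value 26
step 5: op5 load() → 26 — value 26
step 6: op6 store(39) — value 39
step 7: op7 store(45) — value 45

op1, op3, op2, op4, op5, op6, op7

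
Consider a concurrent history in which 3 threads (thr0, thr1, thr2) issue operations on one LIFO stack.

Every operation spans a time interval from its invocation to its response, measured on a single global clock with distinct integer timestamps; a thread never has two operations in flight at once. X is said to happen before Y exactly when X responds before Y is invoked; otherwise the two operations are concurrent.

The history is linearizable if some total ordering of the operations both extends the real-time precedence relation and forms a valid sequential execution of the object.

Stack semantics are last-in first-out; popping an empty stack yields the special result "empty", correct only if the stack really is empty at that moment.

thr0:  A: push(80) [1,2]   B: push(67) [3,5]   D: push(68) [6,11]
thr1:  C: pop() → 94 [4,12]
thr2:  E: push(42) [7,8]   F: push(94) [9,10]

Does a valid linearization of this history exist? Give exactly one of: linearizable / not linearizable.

one valid linearization: A, B, D, E, F, C
step 1: A push(80) — stack <80>
step 2: B push(67) — stack <80,67>
step 3: D push(68) — stack <80,67,68>
step 4: E push(42) — stack <80,67,68,42>
step 5: F push(94) — stack <80,67,68,42,94>
step 6: C pop() → 94 — stack <80,67,68,42>

linearizable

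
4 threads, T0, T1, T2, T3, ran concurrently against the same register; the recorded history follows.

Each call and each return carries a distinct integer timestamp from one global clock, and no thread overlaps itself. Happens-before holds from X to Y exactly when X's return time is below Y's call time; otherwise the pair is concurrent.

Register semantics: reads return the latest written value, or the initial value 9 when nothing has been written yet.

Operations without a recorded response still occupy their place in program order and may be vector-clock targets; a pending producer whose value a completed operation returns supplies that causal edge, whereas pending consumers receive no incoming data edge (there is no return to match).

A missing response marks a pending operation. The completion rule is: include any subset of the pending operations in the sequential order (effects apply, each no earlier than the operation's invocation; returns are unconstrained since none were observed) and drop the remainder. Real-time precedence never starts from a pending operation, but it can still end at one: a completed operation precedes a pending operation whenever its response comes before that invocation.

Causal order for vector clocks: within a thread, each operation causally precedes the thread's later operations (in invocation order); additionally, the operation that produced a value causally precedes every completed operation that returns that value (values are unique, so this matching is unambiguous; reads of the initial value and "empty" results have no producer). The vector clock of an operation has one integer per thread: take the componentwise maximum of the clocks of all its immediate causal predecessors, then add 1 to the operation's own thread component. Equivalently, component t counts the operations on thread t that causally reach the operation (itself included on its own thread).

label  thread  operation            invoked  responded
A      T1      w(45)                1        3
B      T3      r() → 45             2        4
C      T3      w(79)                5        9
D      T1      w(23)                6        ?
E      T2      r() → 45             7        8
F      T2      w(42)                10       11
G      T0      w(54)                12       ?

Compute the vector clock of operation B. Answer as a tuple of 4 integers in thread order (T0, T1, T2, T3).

(0, 1, 0, 1)

root op A, invoked 1: fresh clock plus T1's own tick → (0, 1, 0, 0)
root op G, invoked 12: fresh clock plus T0's own tick → (1, 0, 0, 0)
VC(B, invoked at 2): max of VC(A)=(0, 1, 0, 0), then +1 on thread T3 → (0, 1, 0, 1)
VC(E, invoked at 7): max of VC(A)=(0, 1, 0, 0), then +1 on thread T2 → (0, 1, 1, 0)
VC(D, invoked at 6): max of VC(A)=(0, 1, 0, 0), then +1 on thread T1 → (0, 2, 0, 0)
VC(C, invoked at 5): max of VC(B)=(0, 1, 0, 1), then +1 on thread T3 → (0, 1, 0, 2)
VC(F, invoked at 10): max of VC(E)=(0, 1, 1, 0), then +1 on thread T2 → (0, 1, 2, 0)
target: VC(B) = (0, 1, 0, 1)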